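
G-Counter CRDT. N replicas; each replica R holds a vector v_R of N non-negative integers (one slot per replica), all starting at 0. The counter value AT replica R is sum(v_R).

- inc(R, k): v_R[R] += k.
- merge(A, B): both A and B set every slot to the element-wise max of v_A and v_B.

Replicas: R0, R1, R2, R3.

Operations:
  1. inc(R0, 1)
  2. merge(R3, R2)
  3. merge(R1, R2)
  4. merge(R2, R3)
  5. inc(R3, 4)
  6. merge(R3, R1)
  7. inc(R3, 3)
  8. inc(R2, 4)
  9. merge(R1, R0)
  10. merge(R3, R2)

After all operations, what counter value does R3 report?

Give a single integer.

Answer: 11

Derivation:
Op 1: inc R0 by 1 -> R0=(1,0,0,0) value=1
Op 2: merge R3<->R2 -> R3=(0,0,0,0) R2=(0,0,0,0)
Op 3: merge R1<->R2 -> R1=(0,0,0,0) R2=(0,0,0,0)
Op 4: merge R2<->R3 -> R2=(0,0,0,0) R3=(0,0,0,0)
Op 5: inc R3 by 4 -> R3=(0,0,0,4) value=4
Op 6: merge R3<->R1 -> R3=(0,0,0,4) R1=(0,0,0,4)
Op 7: inc R3 by 3 -> R3=(0,0,0,7) value=7
Op 8: inc R2 by 4 -> R2=(0,0,4,0) value=4
Op 9: merge R1<->R0 -> R1=(1,0,0,4) R0=(1,0,0,4)
Op 10: merge R3<->R2 -> R3=(0,0,4,7) R2=(0,0,4,7)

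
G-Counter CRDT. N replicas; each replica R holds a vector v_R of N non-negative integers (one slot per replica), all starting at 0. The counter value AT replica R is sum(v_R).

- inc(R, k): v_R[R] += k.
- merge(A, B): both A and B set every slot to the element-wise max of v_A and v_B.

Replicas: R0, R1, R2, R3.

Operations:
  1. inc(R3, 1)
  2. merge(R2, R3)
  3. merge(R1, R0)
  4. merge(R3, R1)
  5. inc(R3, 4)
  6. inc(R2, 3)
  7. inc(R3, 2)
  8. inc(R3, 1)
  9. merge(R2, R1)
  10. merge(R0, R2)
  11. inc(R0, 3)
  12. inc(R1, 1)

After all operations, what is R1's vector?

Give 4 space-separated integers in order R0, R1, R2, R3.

Op 1: inc R3 by 1 -> R3=(0,0,0,1) value=1
Op 2: merge R2<->R3 -> R2=(0,0,0,1) R3=(0,0,0,1)
Op 3: merge R1<->R0 -> R1=(0,0,0,0) R0=(0,0,0,0)
Op 4: merge R3<->R1 -> R3=(0,0,0,1) R1=(0,0,0,1)
Op 5: inc R3 by 4 -> R3=(0,0,0,5) value=5
Op 6: inc R2 by 3 -> R2=(0,0,3,1) value=4
Op 7: inc R3 by 2 -> R3=(0,0,0,7) value=7
Op 8: inc R3 by 1 -> R3=(0,0,0,8) value=8
Op 9: merge R2<->R1 -> R2=(0,0,3,1) R1=(0,0,3,1)
Op 10: merge R0<->R2 -> R0=(0,0,3,1) R2=(0,0,3,1)
Op 11: inc R0 by 3 -> R0=(3,0,3,1) value=7
Op 12: inc R1 by 1 -> R1=(0,1,3,1) value=5

Answer: 0 1 3 1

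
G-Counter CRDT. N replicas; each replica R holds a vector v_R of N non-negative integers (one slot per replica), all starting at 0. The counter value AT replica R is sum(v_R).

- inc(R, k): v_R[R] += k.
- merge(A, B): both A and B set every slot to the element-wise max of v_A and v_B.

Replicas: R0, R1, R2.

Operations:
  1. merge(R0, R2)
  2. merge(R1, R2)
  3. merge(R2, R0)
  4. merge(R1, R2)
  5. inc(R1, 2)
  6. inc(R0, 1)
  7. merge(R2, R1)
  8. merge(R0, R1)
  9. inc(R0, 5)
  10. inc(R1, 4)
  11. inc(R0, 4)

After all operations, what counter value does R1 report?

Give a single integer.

Op 1: merge R0<->R2 -> R0=(0,0,0) R2=(0,0,0)
Op 2: merge R1<->R2 -> R1=(0,0,0) R2=(0,0,0)
Op 3: merge R2<->R0 -> R2=(0,0,0) R0=(0,0,0)
Op 4: merge R1<->R2 -> R1=(0,0,0) R2=(0,0,0)
Op 5: inc R1 by 2 -> R1=(0,2,0) value=2
Op 6: inc R0 by 1 -> R0=(1,0,0) value=1
Op 7: merge R2<->R1 -> R2=(0,2,0) R1=(0,2,0)
Op 8: merge R0<->R1 -> R0=(1,2,0) R1=(1,2,0)
Op 9: inc R0 by 5 -> R0=(6,2,0) value=8
Op 10: inc R1 by 4 -> R1=(1,6,0) value=7
Op 11: inc R0 by 4 -> R0=(10,2,0) value=12

Answer: 7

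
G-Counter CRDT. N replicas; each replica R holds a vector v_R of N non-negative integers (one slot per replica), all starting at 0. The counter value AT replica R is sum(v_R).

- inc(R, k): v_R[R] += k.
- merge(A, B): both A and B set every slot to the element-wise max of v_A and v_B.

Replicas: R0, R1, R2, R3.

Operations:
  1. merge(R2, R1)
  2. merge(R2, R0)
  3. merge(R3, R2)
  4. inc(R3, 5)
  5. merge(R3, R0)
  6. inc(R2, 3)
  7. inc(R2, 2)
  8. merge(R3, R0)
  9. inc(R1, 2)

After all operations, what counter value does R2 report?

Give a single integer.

Op 1: merge R2<->R1 -> R2=(0,0,0,0) R1=(0,0,0,0)
Op 2: merge R2<->R0 -> R2=(0,0,0,0) R0=(0,0,0,0)
Op 3: merge R3<->R2 -> R3=(0,0,0,0) R2=(0,0,0,0)
Op 4: inc R3 by 5 -> R3=(0,0,0,5) value=5
Op 5: merge R3<->R0 -> R3=(0,0,0,5) R0=(0,0,0,5)
Op 6: inc R2 by 3 -> R2=(0,0,3,0) value=3
Op 7: inc R2 by 2 -> R2=(0,0,5,0) value=5
Op 8: merge R3<->R0 -> R3=(0,0,0,5) R0=(0,0,0,5)
Op 9: inc R1 by 2 -> R1=(0,2,0,0) value=2

Answer: 5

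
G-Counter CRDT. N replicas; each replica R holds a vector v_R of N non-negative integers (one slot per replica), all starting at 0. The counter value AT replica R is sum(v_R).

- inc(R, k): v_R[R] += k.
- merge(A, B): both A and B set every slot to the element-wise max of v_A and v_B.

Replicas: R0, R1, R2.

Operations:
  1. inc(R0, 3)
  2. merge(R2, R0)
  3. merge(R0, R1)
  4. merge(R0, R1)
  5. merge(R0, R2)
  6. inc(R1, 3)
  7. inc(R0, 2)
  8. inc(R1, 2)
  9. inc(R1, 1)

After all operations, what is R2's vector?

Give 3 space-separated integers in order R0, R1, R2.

Answer: 3 0 0

Derivation:
Op 1: inc R0 by 3 -> R0=(3,0,0) value=3
Op 2: merge R2<->R0 -> R2=(3,0,0) R0=(3,0,0)
Op 3: merge R0<->R1 -> R0=(3,0,0) R1=(3,0,0)
Op 4: merge R0<->R1 -> R0=(3,0,0) R1=(3,0,0)
Op 5: merge R0<->R2 -> R0=(3,0,0) R2=(3,0,0)
Op 6: inc R1 by 3 -> R1=(3,3,0) value=6
Op 7: inc R0 by 2 -> R0=(5,0,0) value=5
Op 8: inc R1 by 2 -> R1=(3,5,0) value=8
Op 9: inc R1 by 1 -> R1=(3,6,0) value=9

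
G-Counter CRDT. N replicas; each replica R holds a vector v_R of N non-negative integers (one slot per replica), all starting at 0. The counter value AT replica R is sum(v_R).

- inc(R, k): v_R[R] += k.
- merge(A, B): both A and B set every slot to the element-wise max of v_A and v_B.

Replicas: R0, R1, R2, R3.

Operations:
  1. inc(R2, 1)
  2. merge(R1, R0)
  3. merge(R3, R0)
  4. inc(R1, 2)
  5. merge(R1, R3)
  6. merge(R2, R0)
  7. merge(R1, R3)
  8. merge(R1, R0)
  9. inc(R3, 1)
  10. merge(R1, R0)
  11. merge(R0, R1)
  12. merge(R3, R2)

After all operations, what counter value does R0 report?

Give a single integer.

Op 1: inc R2 by 1 -> R2=(0,0,1,0) value=1
Op 2: merge R1<->R0 -> R1=(0,0,0,0) R0=(0,0,0,0)
Op 3: merge R3<->R0 -> R3=(0,0,0,0) R0=(0,0,0,0)
Op 4: inc R1 by 2 -> R1=(0,2,0,0) value=2
Op 5: merge R1<->R3 -> R1=(0,2,0,0) R3=(0,2,0,0)
Op 6: merge R2<->R0 -> R2=(0,0,1,0) R0=(0,0,1,0)
Op 7: merge R1<->R3 -> R1=(0,2,0,0) R3=(0,2,0,0)
Op 8: merge R1<->R0 -> R1=(0,2,1,0) R0=(0,2,1,0)
Op 9: inc R3 by 1 -> R3=(0,2,0,1) value=3
Op 10: merge R1<->R0 -> R1=(0,2,1,0) R0=(0,2,1,0)
Op 11: merge R0<->R1 -> R0=(0,2,1,0) R1=(0,2,1,0)
Op 12: merge R3<->R2 -> R3=(0,2,1,1) R2=(0,2,1,1)

Answer: 3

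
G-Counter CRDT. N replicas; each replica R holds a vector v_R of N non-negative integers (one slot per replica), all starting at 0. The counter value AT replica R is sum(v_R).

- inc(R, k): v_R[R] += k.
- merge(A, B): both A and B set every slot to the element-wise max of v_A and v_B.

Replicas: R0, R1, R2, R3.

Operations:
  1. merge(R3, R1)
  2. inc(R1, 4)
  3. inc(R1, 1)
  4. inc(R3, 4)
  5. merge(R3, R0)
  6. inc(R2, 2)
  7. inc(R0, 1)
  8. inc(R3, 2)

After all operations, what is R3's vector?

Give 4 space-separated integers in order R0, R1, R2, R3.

Answer: 0 0 0 6

Derivation:
Op 1: merge R3<->R1 -> R3=(0,0,0,0) R1=(0,0,0,0)
Op 2: inc R1 by 4 -> R1=(0,4,0,0) value=4
Op 3: inc R1 by 1 -> R1=(0,5,0,0) value=5
Op 4: inc R3 by 4 -> R3=(0,0,0,4) value=4
Op 5: merge R3<->R0 -> R3=(0,0,0,4) R0=(0,0,0,4)
Op 6: inc R2 by 2 -> R2=(0,0,2,0) value=2
Op 7: inc R0 by 1 -> R0=(1,0,0,4) value=5
Op 8: inc R3 by 2 -> R3=(0,0,0,6) value=6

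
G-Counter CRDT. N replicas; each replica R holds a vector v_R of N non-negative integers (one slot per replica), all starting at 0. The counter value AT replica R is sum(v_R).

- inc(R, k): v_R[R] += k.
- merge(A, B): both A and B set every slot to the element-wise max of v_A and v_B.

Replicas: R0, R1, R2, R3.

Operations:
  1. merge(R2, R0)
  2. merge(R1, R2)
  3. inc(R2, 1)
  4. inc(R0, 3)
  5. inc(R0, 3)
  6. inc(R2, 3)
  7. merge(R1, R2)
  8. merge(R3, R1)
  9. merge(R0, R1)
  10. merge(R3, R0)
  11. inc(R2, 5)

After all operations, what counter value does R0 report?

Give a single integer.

Op 1: merge R2<->R0 -> R2=(0,0,0,0) R0=(0,0,0,0)
Op 2: merge R1<->R2 -> R1=(0,0,0,0) R2=(0,0,0,0)
Op 3: inc R2 by 1 -> R2=(0,0,1,0) value=1
Op 4: inc R0 by 3 -> R0=(3,0,0,0) value=3
Op 5: inc R0 by 3 -> R0=(6,0,0,0) value=6
Op 6: inc R2 by 3 -> R2=(0,0,4,0) value=4
Op 7: merge R1<->R2 -> R1=(0,0,4,0) R2=(0,0,4,0)
Op 8: merge R3<->R1 -> R3=(0,0,4,0) R1=(0,0,4,0)
Op 9: merge R0<->R1 -> R0=(6,0,4,0) R1=(6,0,4,0)
Op 10: merge R3<->R0 -> R3=(6,0,4,0) R0=(6,0,4,0)
Op 11: inc R2 by 5 -> R2=(0,0,9,0) value=9

Answer: 10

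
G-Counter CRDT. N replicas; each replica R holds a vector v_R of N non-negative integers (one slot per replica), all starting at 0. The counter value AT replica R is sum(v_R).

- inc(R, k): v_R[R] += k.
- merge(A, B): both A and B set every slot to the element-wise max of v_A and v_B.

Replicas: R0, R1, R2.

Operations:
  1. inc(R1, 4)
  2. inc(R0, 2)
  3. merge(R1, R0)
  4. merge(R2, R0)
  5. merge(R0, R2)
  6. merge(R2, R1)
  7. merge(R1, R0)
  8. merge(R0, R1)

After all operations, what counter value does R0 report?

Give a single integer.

Answer: 6

Derivation:
Op 1: inc R1 by 4 -> R1=(0,4,0) value=4
Op 2: inc R0 by 2 -> R0=(2,0,0) value=2
Op 3: merge R1<->R0 -> R1=(2,4,0) R0=(2,4,0)
Op 4: merge R2<->R0 -> R2=(2,4,0) R0=(2,4,0)
Op 5: merge R0<->R2 -> R0=(2,4,0) R2=(2,4,0)
Op 6: merge R2<->R1 -> R2=(2,4,0) R1=(2,4,0)
Op 7: merge R1<->R0 -> R1=(2,4,0) R0=(2,4,0)
Op 8: merge R0<->R1 -> R0=(2,4,0) R1=(2,4,0)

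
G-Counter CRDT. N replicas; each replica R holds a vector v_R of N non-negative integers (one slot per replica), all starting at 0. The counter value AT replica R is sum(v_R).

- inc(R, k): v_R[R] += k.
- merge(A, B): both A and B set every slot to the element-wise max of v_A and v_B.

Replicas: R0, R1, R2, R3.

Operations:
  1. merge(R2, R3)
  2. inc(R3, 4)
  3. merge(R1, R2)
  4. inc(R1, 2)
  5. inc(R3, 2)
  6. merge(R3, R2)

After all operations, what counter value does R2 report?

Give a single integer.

Answer: 6

Derivation:
Op 1: merge R2<->R3 -> R2=(0,0,0,0) R3=(0,0,0,0)
Op 2: inc R3 by 4 -> R3=(0,0,0,4) value=4
Op 3: merge R1<->R2 -> R1=(0,0,0,0) R2=(0,0,0,0)
Op 4: inc R1 by 2 -> R1=(0,2,0,0) value=2
Op 5: inc R3 by 2 -> R3=(0,0,0,6) value=6
Op 6: merge R3<->R2 -> R3=(0,0,0,6) R2=(0,0,0,6)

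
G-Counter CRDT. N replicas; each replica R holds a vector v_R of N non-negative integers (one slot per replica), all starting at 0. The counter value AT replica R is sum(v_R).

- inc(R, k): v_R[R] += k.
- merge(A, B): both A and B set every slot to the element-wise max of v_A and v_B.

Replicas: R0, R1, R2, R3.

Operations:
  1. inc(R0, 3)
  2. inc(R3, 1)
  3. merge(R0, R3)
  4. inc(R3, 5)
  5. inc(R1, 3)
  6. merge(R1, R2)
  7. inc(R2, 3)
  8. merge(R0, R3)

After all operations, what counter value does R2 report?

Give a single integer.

Op 1: inc R0 by 3 -> R0=(3,0,0,0) value=3
Op 2: inc R3 by 1 -> R3=(0,0,0,1) value=1
Op 3: merge R0<->R3 -> R0=(3,0,0,1) R3=(3,0,0,1)
Op 4: inc R3 by 5 -> R3=(3,0,0,6) value=9
Op 5: inc R1 by 3 -> R1=(0,3,0,0) value=3
Op 6: merge R1<->R2 -> R1=(0,3,0,0) R2=(0,3,0,0)
Op 7: inc R2 by 3 -> R2=(0,3,3,0) value=6
Op 8: merge R0<->R3 -> R0=(3,0,0,6) R3=(3,0,0,6)

Answer: 6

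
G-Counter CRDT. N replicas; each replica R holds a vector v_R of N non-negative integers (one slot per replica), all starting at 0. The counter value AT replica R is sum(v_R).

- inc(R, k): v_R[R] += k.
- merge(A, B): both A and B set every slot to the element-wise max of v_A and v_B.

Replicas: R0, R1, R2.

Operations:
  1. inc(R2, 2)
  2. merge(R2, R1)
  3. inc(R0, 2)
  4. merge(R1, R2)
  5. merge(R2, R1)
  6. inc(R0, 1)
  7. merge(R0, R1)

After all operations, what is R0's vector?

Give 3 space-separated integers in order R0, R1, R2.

Answer: 3 0 2

Derivation:
Op 1: inc R2 by 2 -> R2=(0,0,2) value=2
Op 2: merge R2<->R1 -> R2=(0,0,2) R1=(0,0,2)
Op 3: inc R0 by 2 -> R0=(2,0,0) value=2
Op 4: merge R1<->R2 -> R1=(0,0,2) R2=(0,0,2)
Op 5: merge R2<->R1 -> R2=(0,0,2) R1=(0,0,2)
Op 6: inc R0 by 1 -> R0=(3,0,0) value=3
Op 7: merge R0<->R1 -> R0=(3,0,2) R1=(3,0,2)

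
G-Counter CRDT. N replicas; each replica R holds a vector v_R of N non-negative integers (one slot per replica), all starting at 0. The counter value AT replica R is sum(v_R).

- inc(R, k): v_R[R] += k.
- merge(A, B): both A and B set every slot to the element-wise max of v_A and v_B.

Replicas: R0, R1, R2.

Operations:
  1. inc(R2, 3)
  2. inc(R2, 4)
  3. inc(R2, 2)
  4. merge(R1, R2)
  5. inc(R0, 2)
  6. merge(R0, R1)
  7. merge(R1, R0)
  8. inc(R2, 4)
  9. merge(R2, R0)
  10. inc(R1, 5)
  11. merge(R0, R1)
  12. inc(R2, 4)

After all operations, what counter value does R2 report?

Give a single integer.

Answer: 19

Derivation:
Op 1: inc R2 by 3 -> R2=(0,0,3) value=3
Op 2: inc R2 by 4 -> R2=(0,0,7) value=7
Op 3: inc R2 by 2 -> R2=(0,0,9) value=9
Op 4: merge R1<->R2 -> R1=(0,0,9) R2=(0,0,9)
Op 5: inc R0 by 2 -> R0=(2,0,0) value=2
Op 6: merge R0<->R1 -> R0=(2,0,9) R1=(2,0,9)
Op 7: merge R1<->R0 -> R1=(2,0,9) R0=(2,0,9)
Op 8: inc R2 by 4 -> R2=(0,0,13) value=13
Op 9: merge R2<->R0 -> R2=(2,0,13) R0=(2,0,13)
Op 10: inc R1 by 5 -> R1=(2,5,9) value=16
Op 11: merge R0<->R1 -> R0=(2,5,13) R1=(2,5,13)
Op 12: inc R2 by 4 -> R2=(2,0,17) value=19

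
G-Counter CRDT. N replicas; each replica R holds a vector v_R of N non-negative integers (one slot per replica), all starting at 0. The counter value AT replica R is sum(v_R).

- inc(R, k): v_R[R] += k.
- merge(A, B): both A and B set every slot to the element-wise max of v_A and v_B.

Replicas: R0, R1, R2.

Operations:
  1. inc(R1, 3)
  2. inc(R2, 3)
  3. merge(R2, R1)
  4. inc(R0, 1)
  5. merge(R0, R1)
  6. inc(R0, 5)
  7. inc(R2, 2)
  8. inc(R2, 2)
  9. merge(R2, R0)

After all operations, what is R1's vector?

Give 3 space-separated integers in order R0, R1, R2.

Op 1: inc R1 by 3 -> R1=(0,3,0) value=3
Op 2: inc R2 by 3 -> R2=(0,0,3) value=3
Op 3: merge R2<->R1 -> R2=(0,3,3) R1=(0,3,3)
Op 4: inc R0 by 1 -> R0=(1,0,0) value=1
Op 5: merge R0<->R1 -> R0=(1,3,3) R1=(1,3,3)
Op 6: inc R0 by 5 -> R0=(6,3,3) value=12
Op 7: inc R2 by 2 -> R2=(0,3,5) value=8
Op 8: inc R2 by 2 -> R2=(0,3,7) value=10
Op 9: merge R2<->R0 -> R2=(6,3,7) R0=(6,3,7)

Answer: 1 3 3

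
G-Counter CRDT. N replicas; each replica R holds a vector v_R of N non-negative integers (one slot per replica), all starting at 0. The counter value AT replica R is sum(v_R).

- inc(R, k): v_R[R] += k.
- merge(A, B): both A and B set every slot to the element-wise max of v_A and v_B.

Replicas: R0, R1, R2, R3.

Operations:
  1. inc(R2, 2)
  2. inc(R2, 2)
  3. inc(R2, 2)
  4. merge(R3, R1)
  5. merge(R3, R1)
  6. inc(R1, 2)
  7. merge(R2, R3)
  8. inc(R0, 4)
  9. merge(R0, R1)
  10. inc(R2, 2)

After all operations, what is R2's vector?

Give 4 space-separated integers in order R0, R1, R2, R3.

Answer: 0 0 8 0

Derivation:
Op 1: inc R2 by 2 -> R2=(0,0,2,0) value=2
Op 2: inc R2 by 2 -> R2=(0,0,4,0) value=4
Op 3: inc R2 by 2 -> R2=(0,0,6,0) value=6
Op 4: merge R3<->R1 -> R3=(0,0,0,0) R1=(0,0,0,0)
Op 5: merge R3<->R1 -> R3=(0,0,0,0) R1=(0,0,0,0)
Op 6: inc R1 by 2 -> R1=(0,2,0,0) value=2
Op 7: merge R2<->R3 -> R2=(0,0,6,0) R3=(0,0,6,0)
Op 8: inc R0 by 4 -> R0=(4,0,0,0) value=4
Op 9: merge R0<->R1 -> R0=(4,2,0,0) R1=(4,2,0,0)
Op 10: inc R2 by 2 -> R2=(0,0,8,0) value=8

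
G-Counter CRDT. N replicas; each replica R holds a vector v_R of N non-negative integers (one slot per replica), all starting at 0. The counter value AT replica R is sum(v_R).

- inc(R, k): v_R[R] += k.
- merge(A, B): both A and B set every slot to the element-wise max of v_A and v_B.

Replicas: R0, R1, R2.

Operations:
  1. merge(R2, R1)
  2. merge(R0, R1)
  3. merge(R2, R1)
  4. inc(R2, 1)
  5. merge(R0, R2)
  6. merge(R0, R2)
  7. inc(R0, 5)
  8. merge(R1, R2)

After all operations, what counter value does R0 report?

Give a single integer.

Answer: 6

Derivation:
Op 1: merge R2<->R1 -> R2=(0,0,0) R1=(0,0,0)
Op 2: merge R0<->R1 -> R0=(0,0,0) R1=(0,0,0)
Op 3: merge R2<->R1 -> R2=(0,0,0) R1=(0,0,0)
Op 4: inc R2 by 1 -> R2=(0,0,1) value=1
Op 5: merge R0<->R2 -> R0=(0,0,1) R2=(0,0,1)
Op 6: merge R0<->R2 -> R0=(0,0,1) R2=(0,0,1)
Op 7: inc R0 by 5 -> R0=(5,0,1) value=6
Op 8: merge R1<->R2 -> R1=(0,0,1) R2=(0,0,1)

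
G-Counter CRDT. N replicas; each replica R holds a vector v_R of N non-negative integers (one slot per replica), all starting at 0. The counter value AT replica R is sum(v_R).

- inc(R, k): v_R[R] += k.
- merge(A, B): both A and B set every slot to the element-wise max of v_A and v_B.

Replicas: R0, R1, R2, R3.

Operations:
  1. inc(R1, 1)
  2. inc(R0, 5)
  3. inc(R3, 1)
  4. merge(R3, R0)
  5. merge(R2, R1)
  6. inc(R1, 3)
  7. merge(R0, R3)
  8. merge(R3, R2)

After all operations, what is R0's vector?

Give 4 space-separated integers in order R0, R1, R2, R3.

Answer: 5 0 0 1

Derivation:
Op 1: inc R1 by 1 -> R1=(0,1,0,0) value=1
Op 2: inc R0 by 5 -> R0=(5,0,0,0) value=5
Op 3: inc R3 by 1 -> R3=(0,0,0,1) value=1
Op 4: merge R3<->R0 -> R3=(5,0,0,1) R0=(5,0,0,1)
Op 5: merge R2<->R1 -> R2=(0,1,0,0) R1=(0,1,0,0)
Op 6: inc R1 by 3 -> R1=(0,4,0,0) value=4
Op 7: merge R0<->R3 -> R0=(5,0,0,1) R3=(5,0,0,1)
Op 8: merge R3<->R2 -> R3=(5,1,0,1) R2=(5,1,0,1)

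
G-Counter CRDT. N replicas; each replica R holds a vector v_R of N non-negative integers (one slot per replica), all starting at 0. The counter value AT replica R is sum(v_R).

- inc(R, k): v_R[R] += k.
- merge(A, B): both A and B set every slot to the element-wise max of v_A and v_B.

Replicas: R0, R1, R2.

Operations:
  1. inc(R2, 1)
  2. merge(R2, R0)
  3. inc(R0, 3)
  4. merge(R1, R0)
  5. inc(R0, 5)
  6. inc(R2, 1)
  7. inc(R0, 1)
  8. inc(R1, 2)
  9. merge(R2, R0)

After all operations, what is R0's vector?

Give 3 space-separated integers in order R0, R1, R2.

Op 1: inc R2 by 1 -> R2=(0,0,1) value=1
Op 2: merge R2<->R0 -> R2=(0,0,1) R0=(0,0,1)
Op 3: inc R0 by 3 -> R0=(3,0,1) value=4
Op 4: merge R1<->R0 -> R1=(3,0,1) R0=(3,0,1)
Op 5: inc R0 by 5 -> R0=(8,0,1) value=9
Op 6: inc R2 by 1 -> R2=(0,0,2) value=2
Op 7: inc R0 by 1 -> R0=(9,0,1) value=10
Op 8: inc R1 by 2 -> R1=(3,2,1) value=6
Op 9: merge R2<->R0 -> R2=(9,0,2) R0=(9,0,2)

Answer: 9 0 2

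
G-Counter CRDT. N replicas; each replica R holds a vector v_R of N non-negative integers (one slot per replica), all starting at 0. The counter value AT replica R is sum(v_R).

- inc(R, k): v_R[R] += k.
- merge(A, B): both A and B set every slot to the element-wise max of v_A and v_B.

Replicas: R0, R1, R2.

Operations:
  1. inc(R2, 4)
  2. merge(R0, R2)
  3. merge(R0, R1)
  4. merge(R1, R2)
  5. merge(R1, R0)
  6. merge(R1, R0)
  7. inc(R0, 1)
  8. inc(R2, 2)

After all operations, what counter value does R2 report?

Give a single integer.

Op 1: inc R2 by 4 -> R2=(0,0,4) value=4
Op 2: merge R0<->R2 -> R0=(0,0,4) R2=(0,0,4)
Op 3: merge R0<->R1 -> R0=(0,0,4) R1=(0,0,4)
Op 4: merge R1<->R2 -> R1=(0,0,4) R2=(0,0,4)
Op 5: merge R1<->R0 -> R1=(0,0,4) R0=(0,0,4)
Op 6: merge R1<->R0 -> R1=(0,0,4) R0=(0,0,4)
Op 7: inc R0 by 1 -> R0=(1,0,4) value=5
Op 8: inc R2 by 2 -> R2=(0,0,6) value=6

Answer: 6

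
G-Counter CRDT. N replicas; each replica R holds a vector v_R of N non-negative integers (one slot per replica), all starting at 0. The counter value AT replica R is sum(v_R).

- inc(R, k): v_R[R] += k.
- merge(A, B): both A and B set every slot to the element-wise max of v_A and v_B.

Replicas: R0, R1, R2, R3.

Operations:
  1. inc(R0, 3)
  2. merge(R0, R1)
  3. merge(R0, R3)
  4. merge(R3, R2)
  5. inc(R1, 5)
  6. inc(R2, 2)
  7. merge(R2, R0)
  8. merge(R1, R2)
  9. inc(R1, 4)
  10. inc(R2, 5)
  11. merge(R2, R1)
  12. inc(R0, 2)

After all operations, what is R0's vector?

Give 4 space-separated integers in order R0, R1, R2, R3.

Answer: 5 0 2 0

Derivation:
Op 1: inc R0 by 3 -> R0=(3,0,0,0) value=3
Op 2: merge R0<->R1 -> R0=(3,0,0,0) R1=(3,0,0,0)
Op 3: merge R0<->R3 -> R0=(3,0,0,0) R3=(3,0,0,0)
Op 4: merge R3<->R2 -> R3=(3,0,0,0) R2=(3,0,0,0)
Op 5: inc R1 by 5 -> R1=(3,5,0,0) value=8
Op 6: inc R2 by 2 -> R2=(3,0,2,0) value=5
Op 7: merge R2<->R0 -> R2=(3,0,2,0) R0=(3,0,2,0)
Op 8: merge R1<->R2 -> R1=(3,5,2,0) R2=(3,5,2,0)
Op 9: inc R1 by 4 -> R1=(3,9,2,0) value=14
Op 10: inc R2 by 5 -> R2=(3,5,7,0) value=15
Op 11: merge R2<->R1 -> R2=(3,9,7,0) R1=(3,9,7,0)
Op 12: inc R0 by 2 -> R0=(5,0,2,0) value=7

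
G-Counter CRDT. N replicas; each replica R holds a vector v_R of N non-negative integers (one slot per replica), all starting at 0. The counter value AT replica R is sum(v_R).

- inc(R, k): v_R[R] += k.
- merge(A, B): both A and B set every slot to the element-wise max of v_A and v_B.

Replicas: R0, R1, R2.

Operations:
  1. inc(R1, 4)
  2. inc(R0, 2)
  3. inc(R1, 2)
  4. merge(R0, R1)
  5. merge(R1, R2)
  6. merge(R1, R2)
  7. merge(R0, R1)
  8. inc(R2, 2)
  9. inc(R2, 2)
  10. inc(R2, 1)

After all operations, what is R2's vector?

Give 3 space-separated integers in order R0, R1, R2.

Answer: 2 6 5

Derivation:
Op 1: inc R1 by 4 -> R1=(0,4,0) value=4
Op 2: inc R0 by 2 -> R0=(2,0,0) value=2
Op 3: inc R1 by 2 -> R1=(0,6,0) value=6
Op 4: merge R0<->R1 -> R0=(2,6,0) R1=(2,6,0)
Op 5: merge R1<->R2 -> R1=(2,6,0) R2=(2,6,0)
Op 6: merge R1<->R2 -> R1=(2,6,0) R2=(2,6,0)
Op 7: merge R0<->R1 -> R0=(2,6,0) R1=(2,6,0)
Op 8: inc R2 by 2 -> R2=(2,6,2) value=10
Op 9: inc R2 by 2 -> R2=(2,6,4) value=12
Op 10: inc R2 by 1 -> R2=(2,6,5) value=13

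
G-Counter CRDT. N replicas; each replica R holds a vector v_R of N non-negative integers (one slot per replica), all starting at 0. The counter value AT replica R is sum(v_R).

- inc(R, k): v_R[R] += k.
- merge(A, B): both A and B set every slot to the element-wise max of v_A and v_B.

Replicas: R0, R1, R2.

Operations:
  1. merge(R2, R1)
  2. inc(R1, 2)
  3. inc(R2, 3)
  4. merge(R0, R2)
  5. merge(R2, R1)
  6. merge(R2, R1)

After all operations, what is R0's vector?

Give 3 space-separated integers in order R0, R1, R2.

Op 1: merge R2<->R1 -> R2=(0,0,0) R1=(0,0,0)
Op 2: inc R1 by 2 -> R1=(0,2,0) value=2
Op 3: inc R2 by 3 -> R2=(0,0,3) value=3
Op 4: merge R0<->R2 -> R0=(0,0,3) R2=(0,0,3)
Op 5: merge R2<->R1 -> R2=(0,2,3) R1=(0,2,3)
Op 6: merge R2<->R1 -> R2=(0,2,3) R1=(0,2,3)

Answer: 0 0 3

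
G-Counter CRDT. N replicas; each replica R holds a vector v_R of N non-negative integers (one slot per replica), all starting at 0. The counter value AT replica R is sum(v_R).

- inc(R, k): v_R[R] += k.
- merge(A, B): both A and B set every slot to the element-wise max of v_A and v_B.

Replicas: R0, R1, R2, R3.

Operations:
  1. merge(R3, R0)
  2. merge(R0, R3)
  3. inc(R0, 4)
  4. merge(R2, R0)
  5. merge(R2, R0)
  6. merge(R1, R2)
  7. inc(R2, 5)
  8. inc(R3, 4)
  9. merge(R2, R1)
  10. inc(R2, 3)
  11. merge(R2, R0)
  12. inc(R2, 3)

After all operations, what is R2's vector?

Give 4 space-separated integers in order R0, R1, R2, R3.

Op 1: merge R3<->R0 -> R3=(0,0,0,0) R0=(0,0,0,0)
Op 2: merge R0<->R3 -> R0=(0,0,0,0) R3=(0,0,0,0)
Op 3: inc R0 by 4 -> R0=(4,0,0,0) value=4
Op 4: merge R2<->R0 -> R2=(4,0,0,0) R0=(4,0,0,0)
Op 5: merge R2<->R0 -> R2=(4,0,0,0) R0=(4,0,0,0)
Op 6: merge R1<->R2 -> R1=(4,0,0,0) R2=(4,0,0,0)
Op 7: inc R2 by 5 -> R2=(4,0,5,0) value=9
Op 8: inc R3 by 4 -> R3=(0,0,0,4) value=4
Op 9: merge R2<->R1 -> R2=(4,0,5,0) R1=(4,0,5,0)
Op 10: inc R2 by 3 -> R2=(4,0,8,0) value=12
Op 11: merge R2<->R0 -> R2=(4,0,8,0) R0=(4,0,8,0)
Op 12: inc R2 by 3 -> R2=(4,0,11,0) value=15

Answer: 4 0 11 0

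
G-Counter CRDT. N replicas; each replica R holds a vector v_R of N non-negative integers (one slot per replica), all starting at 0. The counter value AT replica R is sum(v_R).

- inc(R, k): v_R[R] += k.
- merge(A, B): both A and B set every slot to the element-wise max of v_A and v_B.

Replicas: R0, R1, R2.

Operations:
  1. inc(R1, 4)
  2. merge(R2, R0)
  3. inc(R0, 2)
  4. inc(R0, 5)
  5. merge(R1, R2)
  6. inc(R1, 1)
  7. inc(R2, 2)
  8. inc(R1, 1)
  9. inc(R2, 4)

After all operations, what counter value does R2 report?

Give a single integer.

Op 1: inc R1 by 4 -> R1=(0,4,0) value=4
Op 2: merge R2<->R0 -> R2=(0,0,0) R0=(0,0,0)
Op 3: inc R0 by 2 -> R0=(2,0,0) value=2
Op 4: inc R0 by 5 -> R0=(7,0,0) value=7
Op 5: merge R1<->R2 -> R1=(0,4,0) R2=(0,4,0)
Op 6: inc R1 by 1 -> R1=(0,5,0) value=5
Op 7: inc R2 by 2 -> R2=(0,4,2) value=6
Op 8: inc R1 by 1 -> R1=(0,6,0) value=6
Op 9: inc R2 by 4 -> R2=(0,4,6) value=10

Answer: 10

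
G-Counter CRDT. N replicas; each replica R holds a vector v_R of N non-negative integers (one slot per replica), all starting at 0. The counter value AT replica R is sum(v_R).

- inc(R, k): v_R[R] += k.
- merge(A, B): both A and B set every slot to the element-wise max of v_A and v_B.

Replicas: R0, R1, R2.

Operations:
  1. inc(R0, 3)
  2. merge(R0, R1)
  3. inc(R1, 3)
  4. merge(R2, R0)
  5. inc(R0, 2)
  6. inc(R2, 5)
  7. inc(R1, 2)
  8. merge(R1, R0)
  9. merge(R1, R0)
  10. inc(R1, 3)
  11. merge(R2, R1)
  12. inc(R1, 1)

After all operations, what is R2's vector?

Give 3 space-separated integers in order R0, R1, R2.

Op 1: inc R0 by 3 -> R0=(3,0,0) value=3
Op 2: merge R0<->R1 -> R0=(3,0,0) R1=(3,0,0)
Op 3: inc R1 by 3 -> R1=(3,3,0) value=6
Op 4: merge R2<->R0 -> R2=(3,0,0) R0=(3,0,0)
Op 5: inc R0 by 2 -> R0=(5,0,0) value=5
Op 6: inc R2 by 5 -> R2=(3,0,5) value=8
Op 7: inc R1 by 2 -> R1=(3,5,0) value=8
Op 8: merge R1<->R0 -> R1=(5,5,0) R0=(5,5,0)
Op 9: merge R1<->R0 -> R1=(5,5,0) R0=(5,5,0)
Op 10: inc R1 by 3 -> R1=(5,8,0) value=13
Op 11: merge R2<->R1 -> R2=(5,8,5) R1=(5,8,5)
Op 12: inc R1 by 1 -> R1=(5,9,5) value=19

Answer: 5 8 5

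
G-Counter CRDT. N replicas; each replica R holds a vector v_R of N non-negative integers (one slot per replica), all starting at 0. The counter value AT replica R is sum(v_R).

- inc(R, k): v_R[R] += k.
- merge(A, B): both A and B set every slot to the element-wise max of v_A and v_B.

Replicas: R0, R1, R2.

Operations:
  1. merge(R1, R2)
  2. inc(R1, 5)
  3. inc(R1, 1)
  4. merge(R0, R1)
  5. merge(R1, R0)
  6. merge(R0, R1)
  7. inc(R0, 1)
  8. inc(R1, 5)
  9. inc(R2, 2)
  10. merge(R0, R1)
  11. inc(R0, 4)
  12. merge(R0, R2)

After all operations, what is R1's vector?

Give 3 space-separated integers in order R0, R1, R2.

Op 1: merge R1<->R2 -> R1=(0,0,0) R2=(0,0,0)
Op 2: inc R1 by 5 -> R1=(0,5,0) value=5
Op 3: inc R1 by 1 -> R1=(0,6,0) value=6
Op 4: merge R0<->R1 -> R0=(0,6,0) R1=(0,6,0)
Op 5: merge R1<->R0 -> R1=(0,6,0) R0=(0,6,0)
Op 6: merge R0<->R1 -> R0=(0,6,0) R1=(0,6,0)
Op 7: inc R0 by 1 -> R0=(1,6,0) value=7
Op 8: inc R1 by 5 -> R1=(0,11,0) value=11
Op 9: inc R2 by 2 -> R2=(0,0,2) value=2
Op 10: merge R0<->R1 -> R0=(1,11,0) R1=(1,11,0)
Op 11: inc R0 by 4 -> R0=(5,11,0) value=16
Op 12: merge R0<->R2 -> R0=(5,11,2) R2=(5,11,2)

Answer: 1 11 0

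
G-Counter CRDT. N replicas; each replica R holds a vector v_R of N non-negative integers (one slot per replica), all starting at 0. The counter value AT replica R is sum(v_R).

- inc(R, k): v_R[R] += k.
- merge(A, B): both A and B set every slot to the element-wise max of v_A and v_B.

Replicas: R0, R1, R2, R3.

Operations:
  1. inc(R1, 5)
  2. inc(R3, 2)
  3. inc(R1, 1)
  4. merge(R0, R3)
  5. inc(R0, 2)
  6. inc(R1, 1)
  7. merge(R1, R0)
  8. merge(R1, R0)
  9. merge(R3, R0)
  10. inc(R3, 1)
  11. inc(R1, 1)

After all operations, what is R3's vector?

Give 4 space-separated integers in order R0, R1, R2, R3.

Op 1: inc R1 by 5 -> R1=(0,5,0,0) value=5
Op 2: inc R3 by 2 -> R3=(0,0,0,2) value=2
Op 3: inc R1 by 1 -> R1=(0,6,0,0) value=6
Op 4: merge R0<->R3 -> R0=(0,0,0,2) R3=(0,0,0,2)
Op 5: inc R0 by 2 -> R0=(2,0,0,2) value=4
Op 6: inc R1 by 1 -> R1=(0,7,0,0) value=7
Op 7: merge R1<->R0 -> R1=(2,7,0,2) R0=(2,7,0,2)
Op 8: merge R1<->R0 -> R1=(2,7,0,2) R0=(2,7,0,2)
Op 9: merge R3<->R0 -> R3=(2,7,0,2) R0=(2,7,0,2)
Op 10: inc R3 by 1 -> R3=(2,7,0,3) value=12
Op 11: inc R1 by 1 -> R1=(2,8,0,2) value=12

Answer: 2 7 0 3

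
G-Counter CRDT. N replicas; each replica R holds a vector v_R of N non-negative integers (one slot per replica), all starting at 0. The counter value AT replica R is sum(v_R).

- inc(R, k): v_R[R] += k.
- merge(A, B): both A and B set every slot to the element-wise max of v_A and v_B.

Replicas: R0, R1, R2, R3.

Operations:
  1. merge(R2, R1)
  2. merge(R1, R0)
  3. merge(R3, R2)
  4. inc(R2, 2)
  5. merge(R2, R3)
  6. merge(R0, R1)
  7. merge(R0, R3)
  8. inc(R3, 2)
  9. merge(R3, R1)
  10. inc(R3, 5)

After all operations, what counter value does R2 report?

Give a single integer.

Op 1: merge R2<->R1 -> R2=(0,0,0,0) R1=(0,0,0,0)
Op 2: merge R1<->R0 -> R1=(0,0,0,0) R0=(0,0,0,0)
Op 3: merge R3<->R2 -> R3=(0,0,0,0) R2=(0,0,0,0)
Op 4: inc R2 by 2 -> R2=(0,0,2,0) value=2
Op 5: merge R2<->R3 -> R2=(0,0,2,0) R3=(0,0,2,0)
Op 6: merge R0<->R1 -> R0=(0,0,0,0) R1=(0,0,0,0)
Op 7: merge R0<->R3 -> R0=(0,0,2,0) R3=(0,0,2,0)
Op 8: inc R3 by 2 -> R3=(0,0,2,2) value=4
Op 9: merge R3<->R1 -> R3=(0,0,2,2) R1=(0,0,2,2)
Op 10: inc R3 by 5 -> R3=(0,0,2,7) value=9

Answer: 2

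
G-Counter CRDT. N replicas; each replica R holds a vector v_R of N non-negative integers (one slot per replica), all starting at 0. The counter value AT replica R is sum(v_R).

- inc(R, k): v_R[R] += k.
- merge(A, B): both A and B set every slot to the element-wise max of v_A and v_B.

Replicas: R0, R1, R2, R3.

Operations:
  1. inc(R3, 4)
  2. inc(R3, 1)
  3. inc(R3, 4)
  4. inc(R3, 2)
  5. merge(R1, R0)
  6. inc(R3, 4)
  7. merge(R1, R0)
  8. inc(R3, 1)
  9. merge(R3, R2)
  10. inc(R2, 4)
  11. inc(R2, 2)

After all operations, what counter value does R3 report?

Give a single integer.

Op 1: inc R3 by 4 -> R3=(0,0,0,4) value=4
Op 2: inc R3 by 1 -> R3=(0,0,0,5) value=5
Op 3: inc R3 by 4 -> R3=(0,0,0,9) value=9
Op 4: inc R3 by 2 -> R3=(0,0,0,11) value=11
Op 5: merge R1<->R0 -> R1=(0,0,0,0) R0=(0,0,0,0)
Op 6: inc R3 by 4 -> R3=(0,0,0,15) value=15
Op 7: merge R1<->R0 -> R1=(0,0,0,0) R0=(0,0,0,0)
Op 8: inc R3 by 1 -> R3=(0,0,0,16) value=16
Op 9: merge R3<->R2 -> R3=(0,0,0,16) R2=(0,0,0,16)
Op 10: inc R2 by 4 -> R2=(0,0,4,16) value=20
Op 11: inc R2 by 2 -> R2=(0,0,6,16) value=22

Answer: 16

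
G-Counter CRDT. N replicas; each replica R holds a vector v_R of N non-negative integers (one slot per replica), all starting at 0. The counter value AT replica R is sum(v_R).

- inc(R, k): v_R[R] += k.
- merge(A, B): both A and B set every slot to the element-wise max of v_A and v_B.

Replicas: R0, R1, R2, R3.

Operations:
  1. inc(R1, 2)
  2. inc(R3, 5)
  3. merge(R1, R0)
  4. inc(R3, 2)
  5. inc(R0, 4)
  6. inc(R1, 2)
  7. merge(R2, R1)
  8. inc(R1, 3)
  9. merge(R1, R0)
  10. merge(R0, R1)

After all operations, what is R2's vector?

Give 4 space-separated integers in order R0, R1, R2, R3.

Answer: 0 4 0 0

Derivation:
Op 1: inc R1 by 2 -> R1=(0,2,0,0) value=2
Op 2: inc R3 by 5 -> R3=(0,0,0,5) value=5
Op 3: merge R1<->R0 -> R1=(0,2,0,0) R0=(0,2,0,0)
Op 4: inc R3 by 2 -> R3=(0,0,0,7) value=7
Op 5: inc R0 by 4 -> R0=(4,2,0,0) value=6
Op 6: inc R1 by 2 -> R1=(0,4,0,0) value=4
Op 7: merge R2<->R1 -> R2=(0,4,0,0) R1=(0,4,0,0)
Op 8: inc R1 by 3 -> R1=(0,7,0,0) value=7
Op 9: merge R1<->R0 -> R1=(4,7,0,0) R0=(4,7,0,0)
Op 10: merge R0<->R1 -> R0=(4,7,0,0) R1=(4,7,0,0)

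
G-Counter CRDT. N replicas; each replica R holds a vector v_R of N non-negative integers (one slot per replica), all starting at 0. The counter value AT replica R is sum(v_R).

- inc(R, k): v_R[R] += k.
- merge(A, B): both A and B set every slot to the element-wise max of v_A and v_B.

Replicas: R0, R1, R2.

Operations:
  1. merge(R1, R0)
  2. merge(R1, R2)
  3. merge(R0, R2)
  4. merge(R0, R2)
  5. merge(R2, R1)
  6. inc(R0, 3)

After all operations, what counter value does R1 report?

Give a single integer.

Op 1: merge R1<->R0 -> R1=(0,0,0) R0=(0,0,0)
Op 2: merge R1<->R2 -> R1=(0,0,0) R2=(0,0,0)
Op 3: merge R0<->R2 -> R0=(0,0,0) R2=(0,0,0)
Op 4: merge R0<->R2 -> R0=(0,0,0) R2=(0,0,0)
Op 5: merge R2<->R1 -> R2=(0,0,0) R1=(0,0,0)
Op 6: inc R0 by 3 -> R0=(3,0,0) value=3

Answer: 0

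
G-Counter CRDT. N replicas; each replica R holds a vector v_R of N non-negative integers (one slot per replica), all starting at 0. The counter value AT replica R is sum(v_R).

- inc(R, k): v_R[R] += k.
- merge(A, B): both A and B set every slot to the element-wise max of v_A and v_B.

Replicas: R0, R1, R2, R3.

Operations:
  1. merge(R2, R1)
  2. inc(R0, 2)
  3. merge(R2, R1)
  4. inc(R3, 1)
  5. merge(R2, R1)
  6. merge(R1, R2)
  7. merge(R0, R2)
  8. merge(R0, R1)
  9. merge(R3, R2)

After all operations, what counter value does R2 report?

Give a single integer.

Answer: 3

Derivation:
Op 1: merge R2<->R1 -> R2=(0,0,0,0) R1=(0,0,0,0)
Op 2: inc R0 by 2 -> R0=(2,0,0,0) value=2
Op 3: merge R2<->R1 -> R2=(0,0,0,0) R1=(0,0,0,0)
Op 4: inc R3 by 1 -> R3=(0,0,0,1) value=1
Op 5: merge R2<->R1 -> R2=(0,0,0,0) R1=(0,0,0,0)
Op 6: merge R1<->R2 -> R1=(0,0,0,0) R2=(0,0,0,0)
Op 7: merge R0<->R2 -> R0=(2,0,0,0) R2=(2,0,0,0)
Op 8: merge R0<->R1 -> R0=(2,0,0,0) R1=(2,0,0,0)
Op 9: merge R3<->R2 -> R3=(2,0,0,1) R2=(2,0,0,1)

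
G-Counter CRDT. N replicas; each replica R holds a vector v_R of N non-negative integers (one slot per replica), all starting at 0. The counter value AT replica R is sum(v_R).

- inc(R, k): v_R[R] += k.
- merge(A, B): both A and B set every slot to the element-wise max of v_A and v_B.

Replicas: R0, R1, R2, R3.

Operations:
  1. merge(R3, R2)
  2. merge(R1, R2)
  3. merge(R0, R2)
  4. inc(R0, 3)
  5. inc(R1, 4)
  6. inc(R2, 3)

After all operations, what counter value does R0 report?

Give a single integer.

Answer: 3

Derivation:
Op 1: merge R3<->R2 -> R3=(0,0,0,0) R2=(0,0,0,0)
Op 2: merge R1<->R2 -> R1=(0,0,0,0) R2=(0,0,0,0)
Op 3: merge R0<->R2 -> R0=(0,0,0,0) R2=(0,0,0,0)
Op 4: inc R0 by 3 -> R0=(3,0,0,0) value=3
Op 5: inc R1 by 4 -> R1=(0,4,0,0) value=4
Op 6: inc R2 by 3 -> R2=(0,0,3,0) value=3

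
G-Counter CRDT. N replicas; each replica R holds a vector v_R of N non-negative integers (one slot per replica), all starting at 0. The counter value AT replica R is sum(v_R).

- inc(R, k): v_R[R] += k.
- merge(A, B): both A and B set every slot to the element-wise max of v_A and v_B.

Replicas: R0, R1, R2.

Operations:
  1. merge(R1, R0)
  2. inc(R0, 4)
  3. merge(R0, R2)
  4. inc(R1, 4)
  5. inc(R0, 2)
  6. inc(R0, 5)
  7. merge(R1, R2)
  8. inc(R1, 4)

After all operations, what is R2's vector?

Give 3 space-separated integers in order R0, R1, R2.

Op 1: merge R1<->R0 -> R1=(0,0,0) R0=(0,0,0)
Op 2: inc R0 by 4 -> R0=(4,0,0) value=4
Op 3: merge R0<->R2 -> R0=(4,0,0) R2=(4,0,0)
Op 4: inc R1 by 4 -> R1=(0,4,0) value=4
Op 5: inc R0 by 2 -> R0=(6,0,0) value=6
Op 6: inc R0 by 5 -> R0=(11,0,0) value=11
Op 7: merge R1<->R2 -> R1=(4,4,0) R2=(4,4,0)
Op 8: inc R1 by 4 -> R1=(4,8,0) value=12

Answer: 4 4 0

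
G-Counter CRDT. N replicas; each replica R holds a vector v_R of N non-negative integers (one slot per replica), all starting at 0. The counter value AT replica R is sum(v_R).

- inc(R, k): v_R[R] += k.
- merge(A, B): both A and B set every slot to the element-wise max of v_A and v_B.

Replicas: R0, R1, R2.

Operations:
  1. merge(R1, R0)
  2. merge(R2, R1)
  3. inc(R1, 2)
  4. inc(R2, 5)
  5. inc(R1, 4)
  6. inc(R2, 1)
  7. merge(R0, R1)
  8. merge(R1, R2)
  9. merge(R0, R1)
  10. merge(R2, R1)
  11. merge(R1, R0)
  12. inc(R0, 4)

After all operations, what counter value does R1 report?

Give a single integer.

Answer: 12

Derivation:
Op 1: merge R1<->R0 -> R1=(0,0,0) R0=(0,0,0)
Op 2: merge R2<->R1 -> R2=(0,0,0) R1=(0,0,0)
Op 3: inc R1 by 2 -> R1=(0,2,0) value=2
Op 4: inc R2 by 5 -> R2=(0,0,5) value=5
Op 5: inc R1 by 4 -> R1=(0,6,0) value=6
Op 6: inc R2 by 1 -> R2=(0,0,6) value=6
Op 7: merge R0<->R1 -> R0=(0,6,0) R1=(0,6,0)
Op 8: merge R1<->R2 -> R1=(0,6,6) R2=(0,6,6)
Op 9: merge R0<->R1 -> R0=(0,6,6) R1=(0,6,6)
Op 10: merge R2<->R1 -> R2=(0,6,6) R1=(0,6,6)
Op 11: merge R1<->R0 -> R1=(0,6,6) R0=(0,6,6)
Op 12: inc R0 by 4 -> R0=(4,6,6) value=16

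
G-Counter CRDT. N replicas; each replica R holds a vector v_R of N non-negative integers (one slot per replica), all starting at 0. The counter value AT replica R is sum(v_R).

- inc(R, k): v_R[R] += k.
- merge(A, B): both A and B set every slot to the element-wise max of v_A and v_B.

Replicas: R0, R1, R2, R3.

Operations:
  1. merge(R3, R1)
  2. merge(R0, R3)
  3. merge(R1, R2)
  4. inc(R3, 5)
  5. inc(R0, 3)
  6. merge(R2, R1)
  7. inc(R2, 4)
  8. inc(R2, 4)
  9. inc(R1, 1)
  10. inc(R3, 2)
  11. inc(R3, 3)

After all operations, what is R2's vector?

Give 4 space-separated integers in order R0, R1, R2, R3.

Op 1: merge R3<->R1 -> R3=(0,0,0,0) R1=(0,0,0,0)
Op 2: merge R0<->R3 -> R0=(0,0,0,0) R3=(0,0,0,0)
Op 3: merge R1<->R2 -> R1=(0,0,0,0) R2=(0,0,0,0)
Op 4: inc R3 by 5 -> R3=(0,0,0,5) value=5
Op 5: inc R0 by 3 -> R0=(3,0,0,0) value=3
Op 6: merge R2<->R1 -> R2=(0,0,0,0) R1=(0,0,0,0)
Op 7: inc R2 by 4 -> R2=(0,0,4,0) value=4
Op 8: inc R2 by 4 -> R2=(0,0,8,0) value=8
Op 9: inc R1 by 1 -> R1=(0,1,0,0) value=1
Op 10: inc R3 by 2 -> R3=(0,0,0,7) value=7
Op 11: inc R3 by 3 -> R3=(0,0,0,10) value=10

Answer: 0 0 8 0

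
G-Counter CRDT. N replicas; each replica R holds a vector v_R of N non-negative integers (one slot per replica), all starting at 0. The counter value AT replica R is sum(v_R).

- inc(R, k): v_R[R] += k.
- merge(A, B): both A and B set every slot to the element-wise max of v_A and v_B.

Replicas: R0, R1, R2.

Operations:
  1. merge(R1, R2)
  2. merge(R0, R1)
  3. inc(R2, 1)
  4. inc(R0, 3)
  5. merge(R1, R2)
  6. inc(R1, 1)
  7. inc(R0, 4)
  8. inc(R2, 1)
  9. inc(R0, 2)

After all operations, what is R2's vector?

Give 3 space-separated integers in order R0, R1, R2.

Op 1: merge R1<->R2 -> R1=(0,0,0) R2=(0,0,0)
Op 2: merge R0<->R1 -> R0=(0,0,0) R1=(0,0,0)
Op 3: inc R2 by 1 -> R2=(0,0,1) value=1
Op 4: inc R0 by 3 -> R0=(3,0,0) value=3
Op 5: merge R1<->R2 -> R1=(0,0,1) R2=(0,0,1)
Op 6: inc R1 by 1 -> R1=(0,1,1) value=2
Op 7: inc R0 by 4 -> R0=(7,0,0) value=7
Op 8: inc R2 by 1 -> R2=(0,0,2) value=2
Op 9: inc R0 by 2 -> R0=(9,0,0) value=9

Answer: 0 0 2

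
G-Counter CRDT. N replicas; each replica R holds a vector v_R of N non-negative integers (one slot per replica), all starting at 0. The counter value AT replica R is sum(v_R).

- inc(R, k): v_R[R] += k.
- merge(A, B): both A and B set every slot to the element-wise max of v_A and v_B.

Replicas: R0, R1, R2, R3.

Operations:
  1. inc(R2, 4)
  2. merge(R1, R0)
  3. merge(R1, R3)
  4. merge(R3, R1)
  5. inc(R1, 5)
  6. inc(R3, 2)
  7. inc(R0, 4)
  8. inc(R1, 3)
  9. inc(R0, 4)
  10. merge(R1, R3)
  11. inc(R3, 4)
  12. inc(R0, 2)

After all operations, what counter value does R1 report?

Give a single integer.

Op 1: inc R2 by 4 -> R2=(0,0,4,0) value=4
Op 2: merge R1<->R0 -> R1=(0,0,0,0) R0=(0,0,0,0)
Op 3: merge R1<->R3 -> R1=(0,0,0,0) R3=(0,0,0,0)
Op 4: merge R3<->R1 -> R3=(0,0,0,0) R1=(0,0,0,0)
Op 5: inc R1 by 5 -> R1=(0,5,0,0) value=5
Op 6: inc R3 by 2 -> R3=(0,0,0,2) value=2
Op 7: inc R0 by 4 -> R0=(4,0,0,0) value=4
Op 8: inc R1 by 3 -> R1=(0,8,0,0) value=8
Op 9: inc R0 by 4 -> R0=(8,0,0,0) value=8
Op 10: merge R1<->R3 -> R1=(0,8,0,2) R3=(0,8,0,2)
Op 11: inc R3 by 4 -> R3=(0,8,0,6) value=14
Op 12: inc R0 by 2 -> R0=(10,0,0,0) value=10

Answer: 10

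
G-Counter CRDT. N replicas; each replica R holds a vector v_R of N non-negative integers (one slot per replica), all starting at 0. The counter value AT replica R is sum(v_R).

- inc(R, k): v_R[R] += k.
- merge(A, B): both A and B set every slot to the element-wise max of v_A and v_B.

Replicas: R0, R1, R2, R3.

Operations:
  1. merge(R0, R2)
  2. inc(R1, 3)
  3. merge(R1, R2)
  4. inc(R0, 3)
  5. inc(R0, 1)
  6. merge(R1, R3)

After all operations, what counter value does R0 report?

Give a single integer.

Answer: 4

Derivation:
Op 1: merge R0<->R2 -> R0=(0,0,0,0) R2=(0,0,0,0)
Op 2: inc R1 by 3 -> R1=(0,3,0,0) value=3
Op 3: merge R1<->R2 -> R1=(0,3,0,0) R2=(0,3,0,0)
Op 4: inc R0 by 3 -> R0=(3,0,0,0) value=3
Op 5: inc R0 by 1 -> R0=(4,0,0,0) value=4
Op 6: merge R1<->R3 -> R1=(0,3,0,0) R3=(0,3,0,0)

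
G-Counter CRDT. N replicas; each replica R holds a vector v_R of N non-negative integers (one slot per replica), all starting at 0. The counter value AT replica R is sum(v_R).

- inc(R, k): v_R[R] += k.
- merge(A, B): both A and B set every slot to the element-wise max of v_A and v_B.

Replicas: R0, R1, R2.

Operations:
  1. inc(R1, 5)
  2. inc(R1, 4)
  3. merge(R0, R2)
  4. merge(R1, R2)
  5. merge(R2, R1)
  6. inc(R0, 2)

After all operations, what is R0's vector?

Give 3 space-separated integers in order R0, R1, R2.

Op 1: inc R1 by 5 -> R1=(0,5,0) value=5
Op 2: inc R1 by 4 -> R1=(0,9,0) value=9
Op 3: merge R0<->R2 -> R0=(0,0,0) R2=(0,0,0)
Op 4: merge R1<->R2 -> R1=(0,9,0) R2=(0,9,0)
Op 5: merge R2<->R1 -> R2=(0,9,0) R1=(0,9,0)
Op 6: inc R0 by 2 -> R0=(2,0,0) value=2

Answer: 2 0 0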